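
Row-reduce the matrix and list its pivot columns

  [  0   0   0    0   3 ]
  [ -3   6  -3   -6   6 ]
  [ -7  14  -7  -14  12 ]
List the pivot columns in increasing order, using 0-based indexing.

0, 4

R1 <-> R2
  [ -3   6  -3   -6   6 ]
  [  0   0   0    0   3 ]
  [ -7  14  -7  -14  12 ]
R1 := -1/3·R1
  [  1  -2   1    2  -2 ]
  [  0   0   0    0   3 ]
  [ -7  14  -7  -14  12 ]
R3 := R3 + 7·R1
  [ 1  -2  1  2  -2 ]
  [ 0   0  0  0   3 ]
  [ 0   0  0  0  -2 ]
R2 := 1/3·R2
  [ 1  -2  1  2  -2 ]
  [ 0   0  0  0   1 ]
  [ 0   0  0  0  -2 ]
R3 := R3 + 2·R2
  [ 1  -2  1  2  -2 ]
  [ 0   0  0  0   1 ]
  [ 0   0  0  0   0 ]
R1 := R1 + 2·R2
  [ 1  -2  1  2  0 ]
  [ 0   0  0  0  1 ]
  [ 0   0  0  0  0 ]
Pivot columns are the columns containing a leading 1.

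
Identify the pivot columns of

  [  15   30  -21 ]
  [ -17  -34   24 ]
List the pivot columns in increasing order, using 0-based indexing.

0, 2

r1 -> 1/15·r1
  [   1    2  -7/5 ]
  [ -17  -34    24 ]
r2 -> r2 + 17·r1
  [ 1  2  -7/5 ]
  [ 0  0   1/5 ]
r2 -> 5·r2
  [ 1  2  -7/5 ]
  [ 0  0     1 ]
r1 -> r1 + 7/5·r2
  [ 1  2  0 ]
  [ 0  0  1 ]
Pivot columns are the columns containing a leading 1.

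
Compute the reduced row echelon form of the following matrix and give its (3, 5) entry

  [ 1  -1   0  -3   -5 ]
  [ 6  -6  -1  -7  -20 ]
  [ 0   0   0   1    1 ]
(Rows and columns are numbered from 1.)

1

Subtract 6 times r1 from r2.
  [ 1  -1   0  -3  -5 ]
  [ 0   0  -1  11  10 ]
  [ 0   0   0   1   1 ]
Multiply r2 by -1.
  [ 1  -1  0   -3   -5 ]
  [ 0   0  1  -11  -10 ]
  [ 0   0  0    1    1 ]
Add 11 times r3 to r2.
  [ 1  -1  0  -3  -5 ]
  [ 0   0  1   0   1 ]
  [ 0   0  0   1   1 ]
Add 3 times r3 to r1.
  [ 1  -1  0  0  -2 ]
  [ 0   0  1  0   1 ]
  [ 0   0  0  1   1 ]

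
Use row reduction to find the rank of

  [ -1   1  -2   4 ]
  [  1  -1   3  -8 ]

rank = 2

R1 ← -1·R1
  [ 1  -1  2  -4 ]
  [ 1  -1  3  -8 ]
R2 ← R2 − R1
  [ 1  -1  2  -4 ]
  [ 0   0  1  -4 ]
R1 ← R1 − 2·R2
  [ 1  -1  0   4 ]
  [ 0   0  1  -4 ]
The reduced form has 2 nonzero rows.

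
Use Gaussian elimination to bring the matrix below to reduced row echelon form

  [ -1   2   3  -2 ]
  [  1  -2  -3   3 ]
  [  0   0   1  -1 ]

[[1, -2, 0, 0], [0, 0, 1, 0], [0, 0, 0, 1]]

ρ1 -> -1·ρ1
  [ 1  -2  -3   2 ]
  [ 1  -2  -3   3 ]
  [ 0   0   1  -1 ]
ρ2 -> ρ2 − ρ1
  [ 1  -2  -3   2 ]
  [ 0   0   0   1 ]
  [ 0   0   1  -1 ]
ρ2 ↔ ρ3
  [ 1  -2  -3   2 ]
  [ 0   0   1  -1 ]
  [ 0   0   0   1 ]
ρ2 -> ρ2 + ρ3
  [ 1  -2  -3  2 ]
  [ 0   0   1  0 ]
  [ 0   0   0  1 ]
ρ1 -> ρ1 − 2·ρ3
  [ 1  -2  -3  0 ]
  [ 0   0   1  0 ]
  [ 0   0   0  1 ]
ρ1 -> ρ1 + 3·ρ2
  [ 1  -2  0  0 ]
  [ 0   0  1  0 ]
  [ 0   0  0  1 ]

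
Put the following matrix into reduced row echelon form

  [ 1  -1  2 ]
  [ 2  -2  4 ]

[[1, -1, 2], [0, 0, 0]]

Subtract 2 times R1 from R2.
  [ 1  -1  2 ]
  [ 0   0  0 ]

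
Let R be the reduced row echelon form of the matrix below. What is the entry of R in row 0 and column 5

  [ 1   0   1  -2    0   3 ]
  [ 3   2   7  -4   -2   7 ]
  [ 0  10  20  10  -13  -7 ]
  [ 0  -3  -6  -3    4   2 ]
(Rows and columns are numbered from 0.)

ρ2 := ρ2 − 3·ρ1
  [ 1   0   1  -2    0   3 ]
  [ 0   2   4   2   -2  -2 ]
  [ 0  10  20  10  -13  -7 ]
  [ 0  -3  -6  -3    4   2 ]
ρ2 := 1/2·ρ2
  [ 1   0   1  -2    0   3 ]
  [ 0   1   2   1   -1  -1 ]
  [ 0  10  20  10  -13  -7 ]
  [ 0  -3  -6  -3    4   2 ]
ρ3 := ρ3 − 10·ρ2
  [ 1   0   1  -2   0   3 ]
  [ 0   1   2   1  -1  -1 ]
  [ 0   0   0   0  -3   3 ]
  [ 0  -3  -6  -3   4   2 ]
ρ4 := ρ4 + 3·ρ2
  [ 1  0  1  -2   0   3 ]
  [ 0  1  2   1  -1  -1 ]
  [ 0  0  0   0  -3   3 ]
  [ 0  0  0   0   1  -1 ]
ρ3 := -1/3·ρ3
  [ 1  0  1  -2   0   3 ]
  [ 0  1  2   1  -1  -1 ]
  [ 0  0  0   0   1  -1 ]
  [ 0  0  0   0   1  -1 ]
ρ4 := ρ4 − ρ3
  [ 1  0  1  -2   0   3 ]
  [ 0  1  2   1  -1  -1 ]
  [ 0  0  0   0   1  -1 ]
  [ 0  0  0   0   0   0 ]
ρ2 := ρ2 + ρ3
  [ 1  0  1  -2  0   3 ]
  [ 0  1  2   1  0  -2 ]
  [ 0  0  0   0  1  -1 ]
  [ 0  0  0   0  0   0 ]

3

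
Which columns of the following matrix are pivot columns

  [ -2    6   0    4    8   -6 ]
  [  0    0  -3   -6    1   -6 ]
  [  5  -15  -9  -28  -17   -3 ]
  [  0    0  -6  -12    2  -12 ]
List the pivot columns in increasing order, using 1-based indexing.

R1 := -1/2·R1
  [ 1   -3   0   -2   -4    3 ]
  [ 0    0  -3   -6    1   -6 ]
  [ 5  -15  -9  -28  -17   -3 ]
  [ 0    0  -6  -12    2  -12 ]
R3 := R3 − 5·R1
  [ 1  -3   0   -2  -4    3 ]
  [ 0   0  -3   -6   1   -6 ]
  [ 0   0  -9  -18   3  -18 ]
  [ 0   0  -6  -12   2  -12 ]
R2 := -1/3·R2
  [ 1  -3   0   -2    -4    3 ]
  [ 0   0   1    2  -1/3    2 ]
  [ 0   0  -9  -18     3  -18 ]
  [ 0   0  -6  -12     2  -12 ]
R3 := R3 + 9·R2
  [ 1  -3   0   -2    -4    3 ]
  [ 0   0   1    2  -1/3    2 ]
  [ 0   0   0    0     0    0 ]
  [ 0   0  -6  -12     2  -12 ]
R4 := R4 + 6·R2
  [ 1  -3  0  -2    -4  3 ]
  [ 0   0  1   2  -1/3  2 ]
  [ 0   0  0   0     0  0 ]
  [ 0   0  0   0     0  0 ]
Pivot columns are the columns containing a leading 1.

1, 3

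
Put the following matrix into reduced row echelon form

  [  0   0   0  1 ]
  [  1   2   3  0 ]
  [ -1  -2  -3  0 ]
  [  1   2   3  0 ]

Swap ρ1 and ρ2.
  [  1   2   3  0 ]
  [  0   0   0  1 ]
  [ -1  -2  -3  0 ]
  [  1   2   3  0 ]
Add ρ1 to ρ3.
  [ 1  2  3  0 ]
  [ 0  0  0  1 ]
  [ 0  0  0  0 ]
  [ 1  2  3  0 ]
Subtract ρ1 from ρ4.
  [ 1  2  3  0 ]
  [ 0  0  0  1 ]
  [ 0  0  0  0 ]
  [ 0  0  0  0 ]

[[1, 2, 3, 0], [0, 0, 0, 1], [0, 0, 0, 0], [0, 0, 0, 0]]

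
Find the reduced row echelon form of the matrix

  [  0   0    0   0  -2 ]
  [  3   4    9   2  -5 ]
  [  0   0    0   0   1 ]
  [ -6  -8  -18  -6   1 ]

ρ1 ↔ ρ2
  [  3   4    9   2  -5 ]
  [  0   0    0   0  -2 ]
  [  0   0    0   0   1 ]
  [ -6  -8  -18  -6   1 ]
ρ1 := 1/3·ρ1
  [  1  4/3    3  2/3  -5/3 ]
  [  0    0    0    0    -2 ]
  [  0    0    0    0     1 ]
  [ -6   -8  -18   -6     1 ]
ρ4 := ρ4 + 6·ρ1
  [ 1  4/3  3  2/3  -5/3 ]
  [ 0    0  0    0    -2 ]
  [ 0    0  0    0     1 ]
  [ 0    0  0   -2    -9 ]
ρ2 ↔ ρ4
  [ 1  4/3  3  2/3  -5/3 ]
  [ 0    0  0   -2    -9 ]
  [ 0    0  0    0     1 ]
  [ 0    0  0    0    -2 ]
ρ2 := -1/2·ρ2
  [ 1  4/3  3  2/3  -5/3 ]
  [ 0    0  0    1   9/2 ]
  [ 0    0  0    0     1 ]
  [ 0    0  0    0    -2 ]
ρ4 := ρ4 + 2·ρ3
  [ 1  4/3  3  2/3  -5/3 ]
  [ 0    0  0    1   9/2 ]
  [ 0    0  0    0     1 ]
  [ 0    0  0    0     0 ]
ρ2 := ρ2 − 9/2·ρ3
  [ 1  4/3  3  2/3  -5/3 ]
  [ 0    0  0    1     0 ]
  [ 0    0  0    0     1 ]
  [ 0    0  0    0     0 ]
ρ1 := ρ1 + 5/3·ρ3
  [ 1  4/3  3  2/3  0 ]
  [ 0    0  0    1  0 ]
  [ 0    0  0    0  1 ]
  [ 0    0  0    0  0 ]
ρ1 := ρ1 − 2/3·ρ2
  [ 1  4/3  3  0  0 ]
  [ 0    0  0  1  0 ]
  [ 0    0  0  0  1 ]
  [ 0    0  0  0  0 ]

[[1, 4/3, 3, 0, 0], [0, 0, 0, 1, 0], [0, 0, 0, 0, 1], [0, 0, 0, 0, 0]]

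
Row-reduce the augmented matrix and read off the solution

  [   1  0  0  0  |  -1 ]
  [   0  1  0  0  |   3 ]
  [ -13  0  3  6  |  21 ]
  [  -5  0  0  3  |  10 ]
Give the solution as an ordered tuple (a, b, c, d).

(-1, 3, -2/3, 5/3)

R3 ← R3 + 13·R1
  [  1  0  0  0  |  -1 ]
  [  0  1  0  0  |   3 ]
  [  0  0  3  6  |   8 ]
  [ -5  0  0  3  |  10 ]
R4 ← R4 + 5·R1
  [ 1  0  0  0  |  -1 ]
  [ 0  1  0  0  |   3 ]
  [ 0  0  3  6  |   8 ]
  [ 0  0  0  3  |   5 ]
R3 ← 1/3·R3
  [ 1  0  0  0  |   -1 ]
  [ 0  1  0  0  |    3 ]
  [ 0  0  1  2  |  8/3 ]
  [ 0  0  0  3  |    5 ]
R4 ← 1/3·R4
  [ 1  0  0  0  |   -1 ]
  [ 0  1  0  0  |    3 ]
  [ 0  0  1  2  |  8/3 ]
  [ 0  0  0  1  |  5/3 ]
R3 ← R3 − 2·R4
  [ 1  0  0  0  |    -1 ]
  [ 0  1  0  0  |     3 ]
  [ 0  0  1  0  |  -2/3 ]
  [ 0  0  0  1  |   5/3 ]
Reading off the last column: a = -1, b = 3, c = -2/3, d = 5/3.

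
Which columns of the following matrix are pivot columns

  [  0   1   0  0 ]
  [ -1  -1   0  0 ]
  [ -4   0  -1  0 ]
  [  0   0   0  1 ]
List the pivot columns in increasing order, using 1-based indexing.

1, 2, 3, 4

r1 <-> r2
  [ -1  -1   0  0 ]
  [  0   1   0  0 ]
  [ -4   0  -1  0 ]
  [  0   0   0  1 ]
r1 → -1·r1
  [  1  1   0  0 ]
  [  0  1   0  0 ]
  [ -4  0  -1  0 ]
  [  0  0   0  1 ]
r3 → r3 + 4·r1
  [ 1  1   0  0 ]
  [ 0  1   0  0 ]
  [ 0  4  -1  0 ]
  [ 0  0   0  1 ]
r3 → r3 − 4·r2
  [ 1  1   0  0 ]
  [ 0  1   0  0 ]
  [ 0  0  -1  0 ]
  [ 0  0   0  1 ]
r3 → -1·r3
  [ 1  1  0  0 ]
  [ 0  1  0  0 ]
  [ 0  0  1  0 ]
  [ 0  0  0  1 ]
r1 → r1 − r2
  [ 1  0  0  0 ]
  [ 0  1  0  0 ]
  [ 0  0  1  0 ]
  [ 0  0  0  1 ]
Pivot columns are the columns containing a leading 1.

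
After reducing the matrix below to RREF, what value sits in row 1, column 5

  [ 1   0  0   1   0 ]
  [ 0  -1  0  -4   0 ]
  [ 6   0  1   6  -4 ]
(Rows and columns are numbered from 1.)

ρ3 := ρ3 − 6·ρ1
  [ 1   0  0   1   0 ]
  [ 0  -1  0  -4   0 ]
  [ 0   0  1   0  -4 ]
ρ2 := -1·ρ2
  [ 1  0  0  1   0 ]
  [ 0  1  0  4   0 ]
  [ 0  0  1  0  -4 ]

0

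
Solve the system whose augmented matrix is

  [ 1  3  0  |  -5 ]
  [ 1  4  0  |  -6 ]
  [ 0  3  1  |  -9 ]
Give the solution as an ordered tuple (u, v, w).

(-2, -1, -6)

r2 → r2 − r1
  [ 1  3  0  |  -5 ]
  [ 0  1  0  |  -1 ]
  [ 0  3  1  |  -9 ]
r3 → r3 − 3·r2
  [ 1  3  0  |  -5 ]
  [ 0  1  0  |  -1 ]
  [ 0  0  1  |  -6 ]
r1 → r1 − 3·r2
  [ 1  0  0  |  -2 ]
  [ 0  1  0  |  -1 ]
  [ 0  0  1  |  -6 ]
Reading off the last column: u = -2, v = -1, w = -6.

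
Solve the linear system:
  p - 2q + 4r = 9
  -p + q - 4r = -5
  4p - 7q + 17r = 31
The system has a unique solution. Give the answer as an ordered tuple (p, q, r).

(5, -4, -1)

Form the augmented matrix and row-reduce:
  [  1  -2   4  |   9 ]
  [ -1   1  -4  |  -5 ]
  [  4  -7  17  |  31 ]
ρ2 := ρ2 + ρ1
  [ 1  -2   4  |   9 ]
  [ 0  -1   0  |   4 ]
  [ 4  -7  17  |  31 ]
ρ3 := ρ3 − 4·ρ1
  [ 1  -2  4  |   9 ]
  [ 0  -1  0  |   4 ]
  [ 0   1  1  |  -5 ]
ρ2 := -1·ρ2
  [ 1  -2  4  |   9 ]
  [ 0   1  0  |  -4 ]
  [ 0   1  1  |  -5 ]
ρ3 := ρ3 − ρ2
  [ 1  -2  4  |   9 ]
  [ 0   1  0  |  -4 ]
  [ 0   0  1  |  -1 ]
ρ1 := ρ1 − 4·ρ3
  [ 1  -2  0  |  13 ]
  [ 0   1  0  |  -4 ]
  [ 0   0  1  |  -1 ]
ρ1 := ρ1 + 2·ρ2
  [ 1  0  0  |   5 ]
  [ 0  1  0  |  -4 ]
  [ 0  0  1  |  -1 ]
Reading off the last column: p = 5, q = -4, r = -1.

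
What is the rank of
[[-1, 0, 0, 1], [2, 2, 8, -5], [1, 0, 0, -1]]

r1 → -1·r1
  [ 1  0  0  -1 ]
  [ 2  2  8  -5 ]
  [ 1  0  0  -1 ]
r2 → r2 − 2·r1
  [ 1  0  0  -1 ]
  [ 0  2  8  -3 ]
  [ 1  0  0  -1 ]
r3 → r3 − r1
  [ 1  0  0  -1 ]
  [ 0  2  8  -3 ]
  [ 0  0  0   0 ]
r2 → 1/2·r2
  [ 1  0  0    -1 ]
  [ 0  1  4  -3/2 ]
  [ 0  0  0     0 ]
The reduced form has 2 nonzero rows.

rank = 2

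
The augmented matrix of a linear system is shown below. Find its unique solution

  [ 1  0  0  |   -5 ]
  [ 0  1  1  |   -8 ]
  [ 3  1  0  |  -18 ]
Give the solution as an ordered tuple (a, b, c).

r3 := r3 − 3·r1
  [ 1  0  0  |  -5 ]
  [ 0  1  1  |  -8 ]
  [ 0  1  0  |  -3 ]
r3 := r3 − r2
  [ 1  0   0  |  -5 ]
  [ 0  1   1  |  -8 ]
  [ 0  0  -1  |   5 ]
r3 := -1·r3
  [ 1  0  0  |  -5 ]
  [ 0  1  1  |  -8 ]
  [ 0  0  1  |  -5 ]
r2 := r2 − r3
  [ 1  0  0  |  -5 ]
  [ 0  1  0  |  -3 ]
  [ 0  0  1  |  -5 ]
Reading off the last column: a = -5, b = -3, c = -5.

(-5, -3, -5)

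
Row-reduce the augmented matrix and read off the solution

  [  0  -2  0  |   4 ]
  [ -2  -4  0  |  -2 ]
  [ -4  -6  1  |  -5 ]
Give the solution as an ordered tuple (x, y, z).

(5, -2, 3)

R1 <=> R2
  [ -2  -4  0  |  -2 ]
  [  0  -2  0  |   4 ]
  [ -4  -6  1  |  -5 ]
R1 := -1/2·R1
  [  1   2  0  |   1 ]
  [  0  -2  0  |   4 ]
  [ -4  -6  1  |  -5 ]
R3 := R3 + 4·R1
  [ 1   2  0  |   1 ]
  [ 0  -2  0  |   4 ]
  [ 0   2  1  |  -1 ]
R2 := -1/2·R2
  [ 1  2  0  |   1 ]
  [ 0  1  0  |  -2 ]
  [ 0  2  1  |  -1 ]
R3 := R3 − 2·R2
  [ 1  2  0  |   1 ]
  [ 0  1  0  |  -2 ]
  [ 0  0  1  |   3 ]
R1 := R1 − 2·R2
  [ 1  0  0  |   5 ]
  [ 0  1  0  |  -2 ]
  [ 0  0  1  |   3 ]
Reading off the last column: x = 5, y = -2, z = 3.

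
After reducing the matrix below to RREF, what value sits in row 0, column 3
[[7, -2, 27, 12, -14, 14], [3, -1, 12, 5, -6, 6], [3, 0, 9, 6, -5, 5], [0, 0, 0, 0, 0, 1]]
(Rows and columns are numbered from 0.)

Multiply r1 by 1/7.
  [ 1  -2/7  27/7  12/7  -2  2 ]
  [ 3    -1    12     5  -6  6 ]
  [ 3     0     9     6  -5  5 ]
  [ 0     0     0     0   0  1 ]
Subtract 3 times r1 from r2.
  [ 1  -2/7  27/7  12/7  -2  2 ]
  [ 0  -1/7   3/7  -1/7   0  0 ]
  [ 3     0     9     6  -5  5 ]
  [ 0     0     0     0   0  1 ]
Subtract 3 times r1 from r3.
  [ 1  -2/7   27/7  12/7  -2   2 ]
  [ 0  -1/7    3/7  -1/7   0   0 ]
  [ 0   6/7  -18/7   6/7   1  -1 ]
  [ 0     0      0     0   0   1 ]
Multiply r2 by -7.
  [ 1  -2/7   27/7  12/7  -2   2 ]
  [ 0     1     -3     1   0   0 ]
  [ 0   6/7  -18/7   6/7   1  -1 ]
  [ 0     0      0     0   0   1 ]
Subtract 6/7 times r2 from r3.
  [ 1  -2/7  27/7  12/7  -2   2 ]
  [ 0     1    -3     1   0   0 ]
  [ 0     0     0     0   1  -1 ]
  [ 0     0     0     0   0   1 ]
Add r4 to r3.
  [ 1  -2/7  27/7  12/7  -2  2 ]
  [ 0     1    -3     1   0  0 ]
  [ 0     0     0     0   1  0 ]
  [ 0     0     0     0   0  1 ]
Subtract 2 times r4 from r1.
  [ 1  -2/7  27/7  12/7  -2  0 ]
  [ 0     1    -3     1   0  0 ]
  [ 0     0     0     0   1  0 ]
  [ 0     0     0     0   0  1 ]
Add 2 times r3 to r1.
  [ 1  -2/7  27/7  12/7  0  0 ]
  [ 0     1    -3     1  0  0 ]
  [ 0     0     0     0  1  0 ]
  [ 0     0     0     0  0  1 ]
Add 2/7 times r2 to r1.
  [ 1  0   3  2  0  0 ]
  [ 0  1  -3  1  0  0 ]
  [ 0  0   0  0  1  0 ]
  [ 0  0   0  0  0  1 ]

2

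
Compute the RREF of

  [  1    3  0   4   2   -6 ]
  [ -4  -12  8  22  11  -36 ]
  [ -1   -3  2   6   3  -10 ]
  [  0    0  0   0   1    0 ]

R2 := R2 + 4·R1
  [  1   3  0   4   2   -6 ]
  [  0   0  8  38  19  -60 ]
  [ -1  -3  2   6   3  -10 ]
  [  0   0  0   0   1    0 ]
R3 := R3 + R1
  [ 1  3  0   4   2   -6 ]
  [ 0  0  8  38  19  -60 ]
  [ 0  0  2  10   5  -16 ]
  [ 0  0  0   0   1    0 ]
R2 := 1/8·R2
  [ 1  3  0     4     2     -6 ]
  [ 0  0  1  19/4  19/8  -15/2 ]
  [ 0  0  2    10     5    -16 ]
  [ 0  0  0     0     1      0 ]
R3 := R3 − 2·R2
  [ 1  3  0     4     2     -6 ]
  [ 0  0  1  19/4  19/8  -15/2 ]
  [ 0  0  0   1/2   1/4     -1 ]
  [ 0  0  0     0     1      0 ]
R3 := 2·R3
  [ 1  3  0     4     2     -6 ]
  [ 0  0  1  19/4  19/8  -15/2 ]
  [ 0  0  0     1   1/2     -2 ]
  [ 0  0  0     0     1      0 ]
R3 := R3 − 1/2·R4
  [ 1  3  0     4     2     -6 ]
  [ 0  0  1  19/4  19/8  -15/2 ]
  [ 0  0  0     1     0     -2 ]
  [ 0  0  0     0     1      0 ]
R2 := R2 − 19/8·R4
  [ 1  3  0     4  2     -6 ]
  [ 0  0  1  19/4  0  -15/2 ]
  [ 0  0  0     1  0     -2 ]
  [ 0  0  0     0  1      0 ]
R1 := R1 − 2·R4
  [ 1  3  0     4  0     -6 ]
  [ 0  0  1  19/4  0  -15/2 ]
  [ 0  0  0     1  0     -2 ]
  [ 0  0  0     0  1      0 ]
R2 := R2 − 19/4·R3
  [ 1  3  0  4  0  -6 ]
  [ 0  0  1  0  0   2 ]
  [ 0  0  0  1  0  -2 ]
  [ 0  0  0  0  1   0 ]
R1 := R1 − 4·R3
  [ 1  3  0  0  0   2 ]
  [ 0  0  1  0  0   2 ]
  [ 0  0  0  1  0  -2 ]
  [ 0  0  0  0  1   0 ]

[[1, 3, 0, 0, 0, 2], [0, 0, 1, 0, 0, 2], [0, 0, 0, 1, 0, -2], [0, 0, 0, 0, 1, 0]]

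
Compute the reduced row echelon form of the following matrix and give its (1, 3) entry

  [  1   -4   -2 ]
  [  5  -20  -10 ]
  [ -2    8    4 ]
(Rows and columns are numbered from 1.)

-2

r2 ← r2 − 5·r1
  [  1  -4  -2 ]
  [  0   0   0 ]
  [ -2   8   4 ]
r3 ← r3 + 2·r1
  [ 1  -4  -2 ]
  [ 0   0   0 ]
  [ 0   0   0 ]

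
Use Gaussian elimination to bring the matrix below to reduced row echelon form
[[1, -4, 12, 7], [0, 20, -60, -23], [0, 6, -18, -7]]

R2 -> 1/20·R2
  [ 1  -4   12       7 ]
  [ 0   1   -3  -23/20 ]
  [ 0   6  -18      -7 ]
R3 -> R3 − 6·R2
  [ 1  -4  12       7 ]
  [ 0   1  -3  -23/20 ]
  [ 0   0   0   -1/10 ]
R3 -> -10·R3
  [ 1  -4  12       7 ]
  [ 0   1  -3  -23/20 ]
  [ 0   0   0       1 ]
R2 -> R2 + 23/20·R3
  [ 1  -4  12  7 ]
  [ 0   1  -3  0 ]
  [ 0   0   0  1 ]
R1 -> R1 − 7·R3
  [ 1  -4  12  0 ]
  [ 0   1  -3  0 ]
  [ 0   0   0  1 ]
R1 -> R1 + 4·R2
  [ 1  0   0  0 ]
  [ 0  1  -3  0 ]
  [ 0  0   0  1 ]

[[1, 0, 0, 0], [0, 1, -3, 0], [0, 0, 0, 1]]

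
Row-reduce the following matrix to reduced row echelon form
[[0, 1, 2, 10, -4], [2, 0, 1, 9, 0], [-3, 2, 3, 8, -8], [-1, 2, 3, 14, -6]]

Swap R1 and R2.
  [  2  0  1   9   0 ]
  [  0  1  2  10  -4 ]
  [ -3  2  3   8  -8 ]
  [ -1  2  3  14  -6 ]
Multiply R1 by 1/2.
  [  1  0  1/2  9/2   0 ]
  [  0  1    2   10  -4 ]
  [ -3  2    3    8  -8 ]
  [ -1  2    3   14  -6 ]
Add 3 times R1 to R3.
  [  1  0  1/2   9/2   0 ]
  [  0  1    2    10  -4 ]
  [  0  2  9/2  43/2  -8 ]
  [ -1  2    3    14  -6 ]
Add R1 to R4.
  [ 1  0  1/2   9/2   0 ]
  [ 0  1    2    10  -4 ]
  [ 0  2  9/2  43/2  -8 ]
  [ 0  2  7/2  37/2  -6 ]
Subtract 2 times R2 from R3.
  [ 1  0  1/2   9/2   0 ]
  [ 0  1    2    10  -4 ]
  [ 0  0  1/2   3/2   0 ]
  [ 0  2  7/2  37/2  -6 ]
Subtract 2 times R2 from R4.
  [ 1  0   1/2   9/2   0 ]
  [ 0  1     2    10  -4 ]
  [ 0  0   1/2   3/2   0 ]
  [ 0  0  -1/2  -3/2   2 ]
Multiply R3 by 2.
  [ 1  0   1/2   9/2   0 ]
  [ 0  1     2    10  -4 ]
  [ 0  0     1     3   0 ]
  [ 0  0  -1/2  -3/2   2 ]
Add 1/2 times R3 to R4.
  [ 1  0  1/2  9/2   0 ]
  [ 0  1    2   10  -4 ]
  [ 0  0    1    3   0 ]
  [ 0  0    0    0   2 ]
Multiply R4 by 1/2.
  [ 1  0  1/2  9/2   0 ]
  [ 0  1    2   10  -4 ]
  [ 0  0    1    3   0 ]
  [ 0  0    0    0   1 ]
Add 4 times R4 to R2.
  [ 1  0  1/2  9/2  0 ]
  [ 0  1    2   10  0 ]
  [ 0  0    1    3  0 ]
  [ 0  0    0    0  1 ]
Subtract 2 times R3 from R2.
  [ 1  0  1/2  9/2  0 ]
  [ 0  1    0    4  0 ]
  [ 0  0    1    3  0 ]
  [ 0  0    0    0  1 ]
Subtract 1/2 times R3 from R1.
  [ 1  0  0  3  0 ]
  [ 0  1  0  4  0 ]
  [ 0  0  1  3  0 ]
  [ 0  0  0  0  1 ]

[[1, 0, 0, 3, 0], [0, 1, 0, 4, 0], [0, 0, 1, 3, 0], [0, 0, 0, 0, 1]]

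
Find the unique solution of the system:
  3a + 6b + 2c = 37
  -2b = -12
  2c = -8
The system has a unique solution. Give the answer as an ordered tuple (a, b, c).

(3, 6, -4)

Form the augmented matrix and row-reduce:
  [ 3   6  2  |   37 ]
  [ 0  -2  0  |  -12 ]
  [ 0   0  2  |   -8 ]
R1 := 1/3·R1
  [ 1   2  2/3  |  37/3 ]
  [ 0  -2    0  |   -12 ]
  [ 0   0    2  |    -8 ]
R2 := -1/2·R2
  [ 1  2  2/3  |  37/3 ]
  [ 0  1    0  |     6 ]
  [ 0  0    2  |    -8 ]
R3 := 1/2·R3
  [ 1  2  2/3  |  37/3 ]
  [ 0  1    0  |     6 ]
  [ 0  0    1  |    -4 ]
R1 := R1 − 2/3·R3
  [ 1  2  0  |  15 ]
  [ 0  1  0  |   6 ]
  [ 0  0  1  |  -4 ]
R1 := R1 − 2·R2
  [ 1  0  0  |   3 ]
  [ 0  1  0  |   6 ]
  [ 0  0  1  |  -4 ]
Reading off the last column: a = 3, b = 6, c = -4.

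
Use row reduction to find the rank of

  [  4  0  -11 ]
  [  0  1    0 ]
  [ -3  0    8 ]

R1 ← 1/4·R1
  [  1  0  -11/4 ]
  [  0  1      0 ]
  [ -3  0      8 ]
R3 ← R3 + 3·R1
  [ 1  0  -11/4 ]
  [ 0  1      0 ]
  [ 0  0   -1/4 ]
R3 ← -4·R3
  [ 1  0  -11/4 ]
  [ 0  1      0 ]
  [ 0  0      1 ]
R1 ← R1 + 11/4·R3
  [ 1  0  0 ]
  [ 0  1  0 ]
  [ 0  0  1 ]
The reduced form has 3 nonzero rows.

rank = 3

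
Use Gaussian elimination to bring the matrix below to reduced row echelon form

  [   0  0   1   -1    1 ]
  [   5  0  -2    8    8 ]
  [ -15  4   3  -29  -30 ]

ρ1 <=> ρ2
ρ1 ← 1/5·ρ1
ρ3 ← ρ3 + 15·ρ1
ρ2 <=> ρ3
ρ2 ← 1/4·ρ2
ρ2 ← ρ2 + 3/4·ρ3
ρ1 ← ρ1 + 2/5·ρ3

[[1, 0, 0, 6/5, 2], [0, 1, 0, -2, -3/4], [0, 0, 1, -1, 1]]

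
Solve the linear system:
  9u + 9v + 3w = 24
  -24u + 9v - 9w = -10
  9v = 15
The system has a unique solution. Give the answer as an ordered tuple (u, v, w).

Form the augmented matrix and row-reduce:
  [   9  9   3  |   24 ]
  [ -24  9  -9  |  -10 ]
  [   0  9   0  |   15 ]
Multiply R1 by 1/9.
  [   1  1  1/3  |  8/3 ]
  [ -24  9   -9  |  -10 ]
  [   0  9    0  |   15 ]
Add 24 times R1 to R2.
  [ 1   1  1/3  |  8/3 ]
  [ 0  33   -1  |   54 ]
  [ 0   9    0  |   15 ]
Multiply R2 by 1/33.
  [ 1  1    1/3  |    8/3 ]
  [ 0  1  -1/33  |  18/11 ]
  [ 0  9      0  |     15 ]
Subtract 9 times R2 from R3.
  [ 1  1    1/3  |    8/3 ]
  [ 0  1  -1/33  |  18/11 ]
  [ 0  0   3/11  |   3/11 ]
Multiply R3 by 11/3.
  [ 1  1    1/3  |    8/3 ]
  [ 0  1  -1/33  |  18/11 ]
  [ 0  0      1  |      1 ]
Add 1/33 times R3 to R2.
  [ 1  1  1/3  |  8/3 ]
  [ 0  1    0  |  5/3 ]
  [ 0  0    1  |    1 ]
Subtract 1/3 times R3 from R1.
  [ 1  1  0  |  7/3 ]
  [ 0  1  0  |  5/3 ]
  [ 0  0  1  |    1 ]
Subtract R2 from R1.
  [ 1  0  0  |  2/3 ]
  [ 0  1  0  |  5/3 ]
  [ 0  0  1  |    1 ]
Reading off the last column: u = 2/3, v = 5/3, w = 1.

(2/3, 5/3, 1)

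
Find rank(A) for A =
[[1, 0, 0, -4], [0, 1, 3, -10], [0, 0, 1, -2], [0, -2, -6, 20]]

rank = 3

ρ4 := ρ4 + 2·ρ2
  [ 1  0  0   -4 ]
  [ 0  1  3  -10 ]
  [ 0  0  1   -2 ]
  [ 0  0  0    0 ]
ρ2 := ρ2 − 3·ρ3
  [ 1  0  0  -4 ]
  [ 0  1  0  -4 ]
  [ 0  0  1  -2 ]
  [ 0  0  0   0 ]
The reduced form has 3 nonzero rows.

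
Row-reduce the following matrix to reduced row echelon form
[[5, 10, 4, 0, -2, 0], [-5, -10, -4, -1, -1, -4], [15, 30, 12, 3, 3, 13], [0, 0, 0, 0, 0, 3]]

R1 ← 1/5·R1
  [  1    2  4/5   0  -2/5   0 ]
  [ -5  -10   -4  -1    -1  -4 ]
  [ 15   30   12   3     3  13 ]
  [  0    0    0   0     0   3 ]
R2 ← R2 + 5·R1
  [  1   2  4/5   0  -2/5   0 ]
  [  0   0    0  -1    -3  -4 ]
  [ 15  30   12   3     3  13 ]
  [  0   0    0   0     0   3 ]
R3 ← R3 − 15·R1
  [ 1  2  4/5   0  -2/5   0 ]
  [ 0  0    0  -1    -3  -4 ]
  [ 0  0    0   3     9  13 ]
  [ 0  0    0   0     0   3 ]
R2 ← -1·R2
  [ 1  2  4/5  0  -2/5   0 ]
  [ 0  0    0  1     3   4 ]
  [ 0  0    0  3     9  13 ]
  [ 0  0    0  0     0   3 ]
R3 ← R3 − 3·R2
  [ 1  2  4/5  0  -2/5  0 ]
  [ 0  0    0  1     3  4 ]
  [ 0  0    0  0     0  1 ]
  [ 0  0    0  0     0  3 ]
R4 ← R4 − 3·R3
  [ 1  2  4/5  0  -2/5  0 ]
  [ 0  0    0  1     3  4 ]
  [ 0  0    0  0     0  1 ]
  [ 0  0    0  0     0  0 ]
R2 ← R2 − 4·R3
  [ 1  2  4/5  0  -2/5  0 ]
  [ 0  0    0  1     3  0 ]
  [ 0  0    0  0     0  1 ]
  [ 0  0    0  0     0  0 ]

[[1, 2, 4/5, 0, -2/5, 0], [0, 0, 0, 1, 3, 0], [0, 0, 0, 0, 0, 1], [0, 0, 0, 0, 0, 0]]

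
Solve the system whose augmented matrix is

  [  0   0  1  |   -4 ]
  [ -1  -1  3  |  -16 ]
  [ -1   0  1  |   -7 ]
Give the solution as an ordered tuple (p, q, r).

(3, 1, -4)

R1 <-> R2
  [ -1  -1  3  |  -16 ]
  [  0   0  1  |   -4 ]
  [ -1   0  1  |   -7 ]
R1 → -1·R1
  [  1  1  -3  |  16 ]
  [  0  0   1  |  -4 ]
  [ -1  0   1  |  -7 ]
R3 → R3 + R1
  [ 1  1  -3  |  16 ]
  [ 0  0   1  |  -4 ]
  [ 0  1  -2  |   9 ]
R2 <-> R3
  [ 1  1  -3  |  16 ]
  [ 0  1  -2  |   9 ]
  [ 0  0   1  |  -4 ]
R2 → R2 + 2·R3
  [ 1  1  -3  |  16 ]
  [ 0  1   0  |   1 ]
  [ 0  0   1  |  -4 ]
R1 → R1 + 3·R3
  [ 1  1  0  |   4 ]
  [ 0  1  0  |   1 ]
  [ 0  0  1  |  -4 ]
R1 → R1 − R2
  [ 1  0  0  |   3 ]
  [ 0  1  0  |   1 ]
  [ 0  0  1  |  -4 ]
Reading off the last column: p = 3, q = 1, r = -4.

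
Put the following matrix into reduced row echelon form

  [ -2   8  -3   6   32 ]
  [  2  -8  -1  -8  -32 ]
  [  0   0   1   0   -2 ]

[[1, -4, 0, 0, -1], [0, 0, 1, 0, -2], [0, 0, 0, 1, 4]]

r1 -> -1/2·r1
r2 -> r2 − 2·r1
r2 -> -1/4·r2
r3 -> r3 − r2
r3 -> -2·r3
r2 -> r2 − 1/2·r3
r1 -> r1 + 3·r3
r1 -> r1 − 3/2·r2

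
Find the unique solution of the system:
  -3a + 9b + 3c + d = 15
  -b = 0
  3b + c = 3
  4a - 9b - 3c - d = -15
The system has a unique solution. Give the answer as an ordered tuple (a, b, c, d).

(0, 0, 3, 6)

Form the augmented matrix and row-reduce:
  [ -3   9   3   1  |   15 ]
  [  0  -1   0   0  |    0 ]
  [  0   3   1   0  |    3 ]
  [  4  -9  -3  -1  |  -15 ]
R1 -> -1/3·R1
R4 -> R4 − 4·R1
R2 -> -1·R2
R3 -> R3 − 3·R2
R4 -> R4 − 3·R2
R4 -> R4 − R3
R4 -> 3·R4
R1 -> R1 + 1/3·R4
R1 -> R1 + R3
R1 -> R1 + 3·R2
Reading off the last column: a = 0, b = 0, c = 3, d = 6.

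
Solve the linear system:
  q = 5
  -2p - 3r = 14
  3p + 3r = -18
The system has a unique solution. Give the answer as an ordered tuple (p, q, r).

Form the augmented matrix and row-reduce:
  [  0  1   0  |    5 ]
  [ -2  0  -3  |   14 ]
  [  3  0   3  |  -18 ]
R1 ↔ R2
  [ -2  0  -3  |   14 ]
  [  0  1   0  |    5 ]
  [  3  0   3  |  -18 ]
R1 ← -1/2·R1
  [ 1  0  3/2  |   -7 ]
  [ 0  1    0  |    5 ]
  [ 3  0    3  |  -18 ]
R3 ← R3 − 3·R1
  [ 1  0   3/2  |  -7 ]
  [ 0  1     0  |   5 ]
  [ 0  0  -3/2  |   3 ]
R3 ← -2/3·R3
  [ 1  0  3/2  |  -7 ]
  [ 0  1    0  |   5 ]
  [ 0  0    1  |  -2 ]
R1 ← R1 − 3/2·R3
  [ 1  0  0  |  -4 ]
  [ 0  1  0  |   5 ]
  [ 0  0  1  |  -2 ]
Reading off the last column: p = -4, q = 5, r = -2.

(-4, 5, -2)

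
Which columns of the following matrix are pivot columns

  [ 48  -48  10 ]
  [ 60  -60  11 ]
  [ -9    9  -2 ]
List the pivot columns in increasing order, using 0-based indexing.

R1 → 1/48·R1
  [  1   -1  5/24 ]
  [ 60  -60    11 ]
  [ -9    9    -2 ]
R2 → R2 − 60·R1
  [  1  -1  5/24 ]
  [  0   0  -3/2 ]
  [ -9   9    -2 ]
R3 → R3 + 9·R1
  [ 1  -1  5/24 ]
  [ 0   0  -3/2 ]
  [ 0   0  -1/8 ]
R2 → -2/3·R2
  [ 1  -1  5/24 ]
  [ 0   0     1 ]
  [ 0   0  -1/8 ]
R3 → R3 + 1/8·R2
  [ 1  -1  5/24 ]
  [ 0   0     1 ]
  [ 0   0     0 ]
R1 → R1 − 5/24·R2
  [ 1  -1  0 ]
  [ 0   0  1 ]
  [ 0   0  0 ]
Pivot columns are the columns containing a leading 1.

0, 2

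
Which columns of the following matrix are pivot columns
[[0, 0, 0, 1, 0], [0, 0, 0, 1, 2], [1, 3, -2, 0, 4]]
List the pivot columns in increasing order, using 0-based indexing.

0, 3, 4

R1 ↔ R3
  [ 1  3  -2  0  4 ]
  [ 0  0   0  1  2 ]
  [ 0  0   0  1  0 ]
R3 ← R3 − R2
  [ 1  3  -2  0   4 ]
  [ 0  0   0  1   2 ]
  [ 0  0   0  0  -2 ]
R3 ← -1/2·R3
  [ 1  3  -2  0  4 ]
  [ 0  0   0  1  2 ]
  [ 0  0   0  0  1 ]
R2 ← R2 − 2·R3
  [ 1  3  -2  0  4 ]
  [ 0  0   0  1  0 ]
  [ 0  0   0  0  1 ]
R1 ← R1 − 4·R3
  [ 1  3  -2  0  0 ]
  [ 0  0   0  1  0 ]
  [ 0  0   0  0  1 ]
Pivot columns are the columns containing a leading 1.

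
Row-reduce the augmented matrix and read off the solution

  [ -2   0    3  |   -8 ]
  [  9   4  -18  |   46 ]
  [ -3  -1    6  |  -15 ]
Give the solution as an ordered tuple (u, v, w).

(2, 1, -4/3)

R1 := -1/2·R1
R2 := R2 − 9·R1
R3 := R3 + 3·R1
R2 := 1/4·R2
R3 := R3 + R2
R3 := 8/3·R3
R2 := R2 + 9/8·R3
R1 := R1 + 3/2·R3
Reading off the last column: u = 2, v = 1, w = -4/3.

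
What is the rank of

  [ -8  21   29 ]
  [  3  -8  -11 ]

rank = 2

r1 -> -1/8·r1
r2 -> r2 − 3·r1
r2 -> -8·r2
r1 -> r1 + 21/8·r2
The reduced form has 2 nonzero rows.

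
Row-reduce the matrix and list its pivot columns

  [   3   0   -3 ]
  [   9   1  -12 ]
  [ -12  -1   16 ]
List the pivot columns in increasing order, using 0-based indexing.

0, 1, 2

r1 -> 1/3·r1
r2 -> r2 − 9·r1
r3 -> r3 + 12·r1
r3 -> r3 + r2
r2 -> r2 + 3·r3
r1 -> r1 + r3
Pivot columns are the columns containing a leading 1.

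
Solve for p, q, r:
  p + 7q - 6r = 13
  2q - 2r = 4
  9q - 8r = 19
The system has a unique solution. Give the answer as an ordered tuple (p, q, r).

(-2, 3, 1)

Form the augmented matrix and row-reduce:
  [ 1  7  -6  |  13 ]
  [ 0  2  -2  |   4 ]
  [ 0  9  -8  |  19 ]
r2 → 1/2·r2
  [ 1  7  -6  |  13 ]
  [ 0  1  -1  |   2 ]
  [ 0  9  -8  |  19 ]
r3 → r3 − 9·r2
  [ 1  7  -6  |  13 ]
  [ 0  1  -1  |   2 ]
  [ 0  0   1  |   1 ]
r2 → r2 + r3
  [ 1  7  -6  |  13 ]
  [ 0  1   0  |   3 ]
  [ 0  0   1  |   1 ]
r1 → r1 + 6·r3
  [ 1  7  0  |  19 ]
  [ 0  1  0  |   3 ]
  [ 0  0  1  |   1 ]
r1 → r1 − 7·r2
  [ 1  0  0  |  -2 ]
  [ 0  1  0  |   3 ]
  [ 0  0  1  |   1 ]
Reading off the last column: p = -2, q = 3, r = 1.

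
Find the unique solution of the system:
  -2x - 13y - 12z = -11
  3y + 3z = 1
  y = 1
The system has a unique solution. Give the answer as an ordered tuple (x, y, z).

(3, 1, -2/3)

Form the augmented matrix and row-reduce:
  [ -2  -13  -12  |  -11 ]
  [  0    3    3  |    1 ]
  [  0    1    0  |    1 ]
R1 -> -1/2·R1
  [ 1  13/2  6  |  11/2 ]
  [ 0     3  3  |     1 ]
  [ 0     1  0  |     1 ]
R2 -> 1/3·R2
  [ 1  13/2  6  |  11/2 ]
  [ 0     1  1  |   1/3 ]
  [ 0     1  0  |     1 ]
R3 -> R3 − R2
  [ 1  13/2   6  |  11/2 ]
  [ 0     1   1  |   1/3 ]
  [ 0     0  -1  |   2/3 ]
R3 -> -1·R3
  [ 1  13/2  6  |  11/2 ]
  [ 0     1  1  |   1/3 ]
  [ 0     0  1  |  -2/3 ]
R2 -> R2 − R3
  [ 1  13/2  6  |  11/2 ]
  [ 0     1  0  |     1 ]
  [ 0     0  1  |  -2/3 ]
R1 -> R1 − 6·R3
  [ 1  13/2  0  |  19/2 ]
  [ 0     1  0  |     1 ]
  [ 0     0  1  |  -2/3 ]
R1 -> R1 − 13/2·R2
  [ 1  0  0  |     3 ]
  [ 0  1  0  |     1 ]
  [ 0  0  1  |  -2/3 ]
Reading off the last column: x = 3, y = 1, z = -2/3.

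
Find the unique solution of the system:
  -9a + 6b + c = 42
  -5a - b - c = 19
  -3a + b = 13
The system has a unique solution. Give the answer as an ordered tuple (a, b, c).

(-4, 1, 0)

Form the augmented matrix and row-reduce:
  [ -9   6   1  |  42 ]
  [ -5  -1  -1  |  19 ]
  [ -3   1   0  |  13 ]
R1 := -1/9·R1
  [  1  -2/3  -1/9  |  -14/3 ]
  [ -5    -1    -1  |     19 ]
  [ -3     1     0  |     13 ]
R2 := R2 + 5·R1
  [  1   -2/3   -1/9  |  -14/3 ]
  [  0  -13/3  -14/9  |  -13/3 ]
  [ -3      1      0  |     13 ]
R3 := R3 + 3·R1
  [ 1   -2/3   -1/9  |  -14/3 ]
  [ 0  -13/3  -14/9  |  -13/3 ]
  [ 0     -1   -1/3  |     -1 ]
R2 := -3/13·R2
  [ 1  -2/3   -1/9  |  -14/3 ]
  [ 0     1  14/39  |      1 ]
  [ 0    -1   -1/3  |     -1 ]
R3 := R3 + R2
  [ 1  -2/3   -1/9  |  -14/3 ]
  [ 0     1  14/39  |      1 ]
  [ 0     0   1/39  |      0 ]
R3 := 39·R3
  [ 1  -2/3   -1/9  |  -14/3 ]
  [ 0     1  14/39  |      1 ]
  [ 0     0      1  |      0 ]
R2 := R2 − 14/39·R3
  [ 1  -2/3  -1/9  |  -14/3 ]
  [ 0     1     0  |      1 ]
  [ 0     0     1  |      0 ]
R1 := R1 + 1/9·R3
  [ 1  -2/3  0  |  -14/3 ]
  [ 0     1  0  |      1 ]
  [ 0     0  1  |      0 ]
R1 := R1 + 2/3·R2
  [ 1  0  0  |  -4 ]
  [ 0  1  0  |   1 ]
  [ 0  0  1  |   0 ]
Reading off the last column: a = -4, b = 1, c = 0.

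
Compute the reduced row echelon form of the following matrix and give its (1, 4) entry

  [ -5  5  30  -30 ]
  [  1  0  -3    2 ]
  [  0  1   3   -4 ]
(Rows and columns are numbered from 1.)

2

R1 → -1/5·R1
R2 → R2 − R1
R3 → R3 − R2
R1 → R1 + R2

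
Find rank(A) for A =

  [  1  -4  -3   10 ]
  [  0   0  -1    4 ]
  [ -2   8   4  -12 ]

R3 → R3 + 2·R1
  [ 1  -4  -3  10 ]
  [ 0   0  -1   4 ]
  [ 0   0  -2   8 ]
R2 → -1·R2
  [ 1  -4  -3  10 ]
  [ 0   0   1  -4 ]
  [ 0   0  -2   8 ]
R3 → R3 + 2·R2
  [ 1  -4  -3  10 ]
  [ 0   0   1  -4 ]
  [ 0   0   0   0 ]
R1 → R1 + 3·R2
  [ 1  -4  0  -2 ]
  [ 0   0  1  -4 ]
  [ 0   0  0   0 ]
The reduced form has 2 nonzero rows.

rank = 2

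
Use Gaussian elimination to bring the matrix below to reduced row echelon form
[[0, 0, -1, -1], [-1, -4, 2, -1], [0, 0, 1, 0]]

[[1, 4, 0, 0], [0, 0, 1, 0], [0, 0, 0, 1]]

Swap ρ1 and ρ2.
  [ -1  -4   2  -1 ]
  [  0   0  -1  -1 ]
  [  0   0   1   0 ]
Multiply ρ1 by -1.
  [ 1  4  -2   1 ]
  [ 0  0  -1  -1 ]
  [ 0  0   1   0 ]
Multiply ρ2 by -1.
  [ 1  4  -2  1 ]
  [ 0  0   1  1 ]
  [ 0  0   1  0 ]
Subtract ρ2 from ρ3.
  [ 1  4  -2   1 ]
  [ 0  0   1   1 ]
  [ 0  0   0  -1 ]
Multiply ρ3 by -1.
  [ 1  4  -2  1 ]
  [ 0  0   1  1 ]
  [ 0  0   0  1 ]
Subtract ρ3 from ρ2.
  [ 1  4  -2  1 ]
  [ 0  0   1  0 ]
  [ 0  0   0  1 ]
Subtract ρ3 from ρ1.
  [ 1  4  -2  0 ]
  [ 0  0   1  0 ]
  [ 0  0   0  1 ]
Add 2 times ρ2 to ρ1.
  [ 1  4  0  0 ]
  [ 0  0  1  0 ]
  [ 0  0  0  1 ]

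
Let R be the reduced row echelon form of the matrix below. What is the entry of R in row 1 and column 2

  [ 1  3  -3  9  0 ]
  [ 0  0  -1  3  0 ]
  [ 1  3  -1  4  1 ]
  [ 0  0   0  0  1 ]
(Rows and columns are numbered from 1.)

3

R3 → R3 − R1
  [ 1  3  -3   9  0 ]
  [ 0  0  -1   3  0 ]
  [ 0  0   2  -5  1 ]
  [ 0  0   0   0  1 ]
R2 → -1·R2
  [ 1  3  -3   9  0 ]
  [ 0  0   1  -3  0 ]
  [ 0  0   2  -5  1 ]
  [ 0  0   0   0  1 ]
R3 → R3 − 2·R2
  [ 1  3  -3   9  0 ]
  [ 0  0   1  -3  0 ]
  [ 0  0   0   1  1 ]
  [ 0  0   0   0  1 ]
R3 → R3 − R4
  [ 1  3  -3   9  0 ]
  [ 0  0   1  -3  0 ]
  [ 0  0   0   1  0 ]
  [ 0  0   0   0  1 ]
R2 → R2 + 3·R3
  [ 1  3  -3  9  0 ]
  [ 0  0   1  0  0 ]
  [ 0  0   0  1  0 ]
  [ 0  0   0  0  1 ]
R1 → R1 − 9·R3
  [ 1  3  -3  0  0 ]
  [ 0  0   1  0  0 ]
  [ 0  0   0  1  0 ]
  [ 0  0   0  0  1 ]
R1 → R1 + 3·R2
  [ 1  3  0  0  0 ]
  [ 0  0  1  0  0 ]
  [ 0  0  0  1  0 ]
  [ 0  0  0  0  1 ]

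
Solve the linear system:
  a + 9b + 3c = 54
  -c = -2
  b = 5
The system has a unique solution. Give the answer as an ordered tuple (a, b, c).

Form the augmented matrix and row-reduce:
  [ 1  9   3  |  54 ]
  [ 0  0  -1  |  -2 ]
  [ 0  1   0  |   5 ]
Swap r2 and r3.
  [ 1  9   3  |  54 ]
  [ 0  1   0  |   5 ]
  [ 0  0  -1  |  -2 ]
Multiply r3 by -1.
  [ 1  9  3  |  54 ]
  [ 0  1  0  |   5 ]
  [ 0  0  1  |   2 ]
Subtract 3 times r3 from r1.
  [ 1  9  0  |  48 ]
  [ 0  1  0  |   5 ]
  [ 0  0  1  |   2 ]
Subtract 9 times r2 from r1.
  [ 1  0  0  |  3 ]
  [ 0  1  0  |  5 ]
  [ 0  0  1  |  2 ]
Reading off the last column: a = 3, b = 5, c = 2.

(3, 5, 2)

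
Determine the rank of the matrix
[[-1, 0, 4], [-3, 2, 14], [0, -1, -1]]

rank = 2

r1 := -1·r1
r2 := r2 + 3·r1
r2 := 1/2·r2
r3 := r3 + r2
The reduced form has 2 nonzero rows.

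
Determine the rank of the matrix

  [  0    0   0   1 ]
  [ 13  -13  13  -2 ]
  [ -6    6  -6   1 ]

rank = 2

r1 <-> r2
r1 -> 1/13·r1
r3 -> r3 + 6·r1
r3 -> r3 − 1/13·r2
r1 -> r1 + 2/13·r2
The reduced form has 2 nonzero rows.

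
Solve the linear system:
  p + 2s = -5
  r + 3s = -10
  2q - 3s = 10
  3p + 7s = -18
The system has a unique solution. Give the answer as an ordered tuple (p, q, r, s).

(1, 1/2, -1, -3)

Form the augmented matrix and row-reduce:
  [ 1  0  0   2  |   -5 ]
  [ 0  0  1   3  |  -10 ]
  [ 0  2  0  -3  |   10 ]
  [ 3  0  0   7  |  -18 ]
R4 := R4 − 3·R1
R2 ↔ R3
R2 := 1/2·R2
R3 := R3 − 3·R4
R2 := R2 + 3/2·R4
R1 := R1 − 2·R4
Reading off the last column: p = 1, q = 1/2, r = -1, s = -3.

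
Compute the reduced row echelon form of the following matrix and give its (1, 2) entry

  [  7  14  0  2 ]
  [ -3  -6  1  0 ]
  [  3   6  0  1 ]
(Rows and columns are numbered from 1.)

2

R1 := 1/7·R1
  [  1   2  0  2/7 ]
  [ -3  -6  1    0 ]
  [  3   6  0    1 ]
R2 := R2 + 3·R1
  [ 1  2  0  2/7 ]
  [ 0  0  1  6/7 ]
  [ 3  6  0    1 ]
R3 := R3 − 3·R1
  [ 1  2  0  2/7 ]
  [ 0  0  1  6/7 ]
  [ 0  0  0  1/7 ]
R3 := 7·R3
  [ 1  2  0  2/7 ]
  [ 0  0  1  6/7 ]
  [ 0  0  0    1 ]
R2 := R2 − 6/7·R3
  [ 1  2  0  2/7 ]
  [ 0  0  1    0 ]
  [ 0  0  0    1 ]
R1 := R1 − 2/7·R3
  [ 1  2  0  0 ]
  [ 0  0  1  0 ]
  [ 0  0  0  1 ]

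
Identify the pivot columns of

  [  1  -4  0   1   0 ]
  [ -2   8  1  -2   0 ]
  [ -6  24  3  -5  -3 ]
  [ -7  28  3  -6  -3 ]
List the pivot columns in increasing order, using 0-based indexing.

0, 2, 3

R2 := R2 + 2·R1
  [  1  -4  0   1   0 ]
  [  0   0  1   0   0 ]
  [ -6  24  3  -5  -3 ]
  [ -7  28  3  -6  -3 ]
R3 := R3 + 6·R1
  [  1  -4  0   1   0 ]
  [  0   0  1   0   0 ]
  [  0   0  3   1  -3 ]
  [ -7  28  3  -6  -3 ]
R4 := R4 + 7·R1
  [ 1  -4  0  1   0 ]
  [ 0   0  1  0   0 ]
  [ 0   0  3  1  -3 ]
  [ 0   0  3  1  -3 ]
R3 := R3 − 3·R2
  [ 1  -4  0  1   0 ]
  [ 0   0  1  0   0 ]
  [ 0   0  0  1  -3 ]
  [ 0   0  3  1  -3 ]
R4 := R4 − 3·R2
  [ 1  -4  0  1   0 ]
  [ 0   0  1  0   0 ]
  [ 0   0  0  1  -3 ]
  [ 0   0  0  1  -3 ]
R4 := R4 − R3
  [ 1  -4  0  1   0 ]
  [ 0   0  1  0   0 ]
  [ 0   0  0  1  -3 ]
  [ 0   0  0  0   0 ]
R1 := R1 − R3
  [ 1  -4  0  0   3 ]
  [ 0   0  1  0   0 ]
  [ 0   0  0  1  -3 ]
  [ 0   0  0  0   0 ]
Pivot columns are the columns containing a leading 1.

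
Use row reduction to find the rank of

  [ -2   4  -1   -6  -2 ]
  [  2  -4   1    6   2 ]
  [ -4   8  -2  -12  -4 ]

ρ1 ← -1/2·ρ1
  [  1  -2  1/2    3   1 ]
  [  2  -4    1    6   2 ]
  [ -4   8   -2  -12  -4 ]
ρ2 ← ρ2 − 2·ρ1
  [  1  -2  1/2    3   1 ]
  [  0   0    0    0   0 ]
  [ -4   8   -2  -12  -4 ]
ρ3 ← ρ3 + 4·ρ1
  [ 1  -2  1/2  3  1 ]
  [ 0   0    0  0  0 ]
  [ 0   0    0  0  0 ]
The reduced form has 1 nonzero row.

rank = 1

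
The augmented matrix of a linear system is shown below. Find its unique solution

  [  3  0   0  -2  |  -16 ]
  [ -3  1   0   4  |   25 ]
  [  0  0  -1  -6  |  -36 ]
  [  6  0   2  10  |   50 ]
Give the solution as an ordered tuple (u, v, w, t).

(-2, -1, 6, 5)

Multiply ρ1 by 1/3.
Add 3 times ρ1 to ρ2.
Subtract 6 times ρ1 from ρ4.
Multiply ρ3 by -1.
Subtract 2 times ρ3 from ρ4.
Multiply ρ4 by 1/2.
Subtract 6 times ρ4 from ρ3.
Subtract 2 times ρ4 from ρ2.
Add 2/3 times ρ4 to ρ1.
Reading off the last column: u = -2, v = -1, w = 6, t = 5.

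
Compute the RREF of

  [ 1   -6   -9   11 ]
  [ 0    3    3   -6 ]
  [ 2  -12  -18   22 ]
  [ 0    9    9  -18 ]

[[1, 0, -3, -1], [0, 1, 1, -2], [0, 0, 0, 0], [0, 0, 0, 0]]

R3 -> R3 − 2·R1
  [ 1  -6  -9   11 ]
  [ 0   3   3   -6 ]
  [ 0   0   0    0 ]
  [ 0   9   9  -18 ]
R2 -> 1/3·R2
  [ 1  -6  -9   11 ]
  [ 0   1   1   -2 ]
  [ 0   0   0    0 ]
  [ 0   9   9  -18 ]
R4 -> R4 − 9·R2
  [ 1  -6  -9  11 ]
  [ 0   1   1  -2 ]
  [ 0   0   0   0 ]
  [ 0   0   0   0 ]
R1 -> R1 + 6·R2
  [ 1  0  -3  -1 ]
  [ 0  1   1  -2 ]
  [ 0  0   0   0 ]
  [ 0  0   0   0 ]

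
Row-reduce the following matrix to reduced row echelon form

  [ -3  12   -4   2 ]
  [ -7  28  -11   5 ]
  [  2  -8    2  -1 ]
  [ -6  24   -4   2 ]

[[1, -4, 0, 0], [0, 0, 1, 0], [0, 0, 0, 1], [0, 0, 0, 0]]

ρ1 := -1/3·ρ1
  [  1  -4  4/3  -2/3 ]
  [ -7  28  -11     5 ]
  [  2  -8    2    -1 ]
  [ -6  24   -4     2 ]
ρ2 := ρ2 + 7·ρ1
  [  1  -4   4/3  -2/3 ]
  [  0   0  -5/3   1/3 ]
  [  2  -8     2    -1 ]
  [ -6  24    -4     2 ]
ρ3 := ρ3 − 2·ρ1
  [  1  -4   4/3  -2/3 ]
  [  0   0  -5/3   1/3 ]
  [  0   0  -2/3   1/3 ]
  [ -6  24    -4     2 ]
ρ4 := ρ4 + 6·ρ1
  [ 1  -4   4/3  -2/3 ]
  [ 0   0  -5/3   1/3 ]
  [ 0   0  -2/3   1/3 ]
  [ 0   0     4    -2 ]
ρ2 := -3/5·ρ2
  [ 1  -4   4/3  -2/3 ]
  [ 0   0     1  -1/5 ]
  [ 0   0  -2/3   1/3 ]
  [ 0   0     4    -2 ]
ρ3 := ρ3 + 2/3·ρ2
  [ 1  -4  4/3  -2/3 ]
  [ 0   0    1  -1/5 ]
  [ 0   0    0   1/5 ]
  [ 0   0    4    -2 ]
ρ4 := ρ4 − 4·ρ2
  [ 1  -4  4/3  -2/3 ]
  [ 0   0    1  -1/5 ]
  [ 0   0    0   1/5 ]
  [ 0   0    0  -6/5 ]
ρ3 := 5·ρ3
  [ 1  -4  4/3  -2/3 ]
  [ 0   0    1  -1/5 ]
  [ 0   0    0     1 ]
  [ 0   0    0  -6/5 ]
ρ4 := ρ4 + 6/5·ρ3
  [ 1  -4  4/3  -2/3 ]
  [ 0   0    1  -1/5 ]
  [ 0   0    0     1 ]
  [ 0   0    0     0 ]
ρ2 := ρ2 + 1/5·ρ3
  [ 1  -4  4/3  -2/3 ]
  [ 0   0    1     0 ]
  [ 0   0    0     1 ]
  [ 0   0    0     0 ]
ρ1 := ρ1 + 2/3·ρ3
  [ 1  -4  4/3  0 ]
  [ 0   0    1  0 ]
  [ 0   0    0  1 ]
  [ 0   0    0  0 ]
ρ1 := ρ1 − 4/3·ρ2
  [ 1  -4  0  0 ]
  [ 0   0  1  0 ]
  [ 0   0  0  1 ]
  [ 0   0  0  0 ]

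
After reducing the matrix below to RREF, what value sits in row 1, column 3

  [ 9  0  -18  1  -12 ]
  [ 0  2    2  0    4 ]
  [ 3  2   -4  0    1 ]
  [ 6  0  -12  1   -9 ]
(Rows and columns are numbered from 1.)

-2

Multiply R1 by 1/9.
Subtract 3 times R1 from R3.
Subtract 6 times R1 from R4.
Multiply R2 by 1/2.
Subtract 2 times R2 from R3.
Multiply R3 by -3.
Subtract 1/3 times R3 from R4.
Subtract 1/9 times R3 from R1.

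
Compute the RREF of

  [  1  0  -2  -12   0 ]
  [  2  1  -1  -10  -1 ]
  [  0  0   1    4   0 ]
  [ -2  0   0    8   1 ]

[[1, 0, 0, -4, 0], [0, 1, 0, 2, 0], [0, 0, 1, 4, 0], [0, 0, 0, 0, 1]]

R2 := R2 − 2·R1
  [  1  0  -2  -12   0 ]
  [  0  1   3   14  -1 ]
  [  0  0   1    4   0 ]
  [ -2  0   0    8   1 ]
R4 := R4 + 2·R1
  [ 1  0  -2  -12   0 ]
  [ 0  1   3   14  -1 ]
  [ 0  0   1    4   0 ]
  [ 0  0  -4  -16   1 ]
R4 := R4 + 4·R3
  [ 1  0  -2  -12   0 ]
  [ 0  1   3   14  -1 ]
  [ 0  0   1    4   0 ]
  [ 0  0   0    0   1 ]
R2 := R2 + R4
  [ 1  0  -2  -12  0 ]
  [ 0  1   3   14  0 ]
  [ 0  0   1    4  0 ]
  [ 0  0   0    0  1 ]
R2 := R2 − 3·R3
  [ 1  0  -2  -12  0 ]
  [ 0  1   0    2  0 ]
  [ 0  0   1    4  0 ]
  [ 0  0   0    0  1 ]
R1 := R1 + 2·R3
  [ 1  0  0  -4  0 ]
  [ 0  1  0   2  0 ]
  [ 0  0  1   4  0 ]
  [ 0  0  0   0  1 ]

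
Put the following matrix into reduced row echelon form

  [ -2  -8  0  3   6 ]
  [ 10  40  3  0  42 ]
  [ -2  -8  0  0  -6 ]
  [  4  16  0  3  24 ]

[[1, 4, 0, 0, 3], [0, 0, 1, 0, 4], [0, 0, 0, 1, 4], [0, 0, 0, 0, 0]]

Multiply ρ1 by -1/2.
  [  1   4  0  -3/2  -3 ]
  [ 10  40  3     0  42 ]
  [ -2  -8  0     0  -6 ]
  [  4  16  0     3  24 ]
Subtract 10 times ρ1 from ρ2.
  [  1   4  0  -3/2  -3 ]
  [  0   0  3    15  72 ]
  [ -2  -8  0     0  -6 ]
  [  4  16  0     3  24 ]
Add 2 times ρ1 to ρ3.
  [ 1   4  0  -3/2   -3 ]
  [ 0   0  3    15   72 ]
  [ 0   0  0    -3  -12 ]
  [ 4  16  0     3   24 ]
Subtract 4 times ρ1 from ρ4.
  [ 1  4  0  -3/2   -3 ]
  [ 0  0  3    15   72 ]
  [ 0  0  0    -3  -12 ]
  [ 0  0  0     9   36 ]
Multiply ρ2 by 1/3.
  [ 1  4  0  -3/2   -3 ]
  [ 0  0  1     5   24 ]
  [ 0  0  0    -3  -12 ]
  [ 0  0  0     9   36 ]
Multiply ρ3 by -1/3.
  [ 1  4  0  -3/2  -3 ]
  [ 0  0  1     5  24 ]
  [ 0  0  0     1   4 ]
  [ 0  0  0     9  36 ]
Subtract 9 times ρ3 from ρ4.
  [ 1  4  0  -3/2  -3 ]
  [ 0  0  1     5  24 ]
  [ 0  0  0     1   4 ]
  [ 0  0  0     0   0 ]
Subtract 5 times ρ3 from ρ2.
  [ 1  4  0  -3/2  -3 ]
  [ 0  0  1     0   4 ]
  [ 0  0  0     1   4 ]
  [ 0  0  0     0   0 ]
Add 3/2 times ρ3 to ρ1.
  [ 1  4  0  0  3 ]
  [ 0  0  1  0  4 ]
  [ 0  0  0  1  4 ]
  [ 0  0  0  0  0 ]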